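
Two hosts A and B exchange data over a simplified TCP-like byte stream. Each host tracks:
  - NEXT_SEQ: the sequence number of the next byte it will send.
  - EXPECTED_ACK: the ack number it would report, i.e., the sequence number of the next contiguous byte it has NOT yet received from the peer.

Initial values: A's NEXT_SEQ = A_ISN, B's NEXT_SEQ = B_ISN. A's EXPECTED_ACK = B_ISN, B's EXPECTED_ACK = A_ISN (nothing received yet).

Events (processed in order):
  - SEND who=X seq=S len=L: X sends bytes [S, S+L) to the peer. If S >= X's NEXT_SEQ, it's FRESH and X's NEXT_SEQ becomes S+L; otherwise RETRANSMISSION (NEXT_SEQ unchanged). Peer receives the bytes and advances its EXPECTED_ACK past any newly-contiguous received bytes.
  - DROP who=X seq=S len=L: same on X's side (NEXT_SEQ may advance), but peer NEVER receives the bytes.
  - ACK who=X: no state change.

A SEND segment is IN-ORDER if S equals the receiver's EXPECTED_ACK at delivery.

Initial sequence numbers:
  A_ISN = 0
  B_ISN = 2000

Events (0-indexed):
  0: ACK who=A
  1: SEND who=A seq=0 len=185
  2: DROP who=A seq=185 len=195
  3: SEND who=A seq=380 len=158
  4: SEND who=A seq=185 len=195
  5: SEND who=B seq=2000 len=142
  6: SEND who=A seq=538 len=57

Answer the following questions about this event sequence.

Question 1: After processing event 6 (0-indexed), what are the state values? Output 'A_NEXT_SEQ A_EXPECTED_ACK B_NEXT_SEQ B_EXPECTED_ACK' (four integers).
After event 0: A_seq=0 A_ack=2000 B_seq=2000 B_ack=0
After event 1: A_seq=185 A_ack=2000 B_seq=2000 B_ack=185
After event 2: A_seq=380 A_ack=2000 B_seq=2000 B_ack=185
After event 3: A_seq=538 A_ack=2000 B_seq=2000 B_ack=185
After event 4: A_seq=538 A_ack=2000 B_seq=2000 B_ack=538
After event 5: A_seq=538 A_ack=2142 B_seq=2142 B_ack=538
After event 6: A_seq=595 A_ack=2142 B_seq=2142 B_ack=595

595 2142 2142 595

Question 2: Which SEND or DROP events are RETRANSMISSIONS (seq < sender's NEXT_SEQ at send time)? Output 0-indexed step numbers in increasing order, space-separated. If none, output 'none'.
Step 1: SEND seq=0 -> fresh
Step 2: DROP seq=185 -> fresh
Step 3: SEND seq=380 -> fresh
Step 4: SEND seq=185 -> retransmit
Step 5: SEND seq=2000 -> fresh
Step 6: SEND seq=538 -> fresh

Answer: 4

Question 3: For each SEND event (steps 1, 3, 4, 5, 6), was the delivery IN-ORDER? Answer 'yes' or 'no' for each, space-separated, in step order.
Step 1: SEND seq=0 -> in-order
Step 3: SEND seq=380 -> out-of-order
Step 4: SEND seq=185 -> in-order
Step 5: SEND seq=2000 -> in-order
Step 6: SEND seq=538 -> in-order

Answer: yes no yes yes yes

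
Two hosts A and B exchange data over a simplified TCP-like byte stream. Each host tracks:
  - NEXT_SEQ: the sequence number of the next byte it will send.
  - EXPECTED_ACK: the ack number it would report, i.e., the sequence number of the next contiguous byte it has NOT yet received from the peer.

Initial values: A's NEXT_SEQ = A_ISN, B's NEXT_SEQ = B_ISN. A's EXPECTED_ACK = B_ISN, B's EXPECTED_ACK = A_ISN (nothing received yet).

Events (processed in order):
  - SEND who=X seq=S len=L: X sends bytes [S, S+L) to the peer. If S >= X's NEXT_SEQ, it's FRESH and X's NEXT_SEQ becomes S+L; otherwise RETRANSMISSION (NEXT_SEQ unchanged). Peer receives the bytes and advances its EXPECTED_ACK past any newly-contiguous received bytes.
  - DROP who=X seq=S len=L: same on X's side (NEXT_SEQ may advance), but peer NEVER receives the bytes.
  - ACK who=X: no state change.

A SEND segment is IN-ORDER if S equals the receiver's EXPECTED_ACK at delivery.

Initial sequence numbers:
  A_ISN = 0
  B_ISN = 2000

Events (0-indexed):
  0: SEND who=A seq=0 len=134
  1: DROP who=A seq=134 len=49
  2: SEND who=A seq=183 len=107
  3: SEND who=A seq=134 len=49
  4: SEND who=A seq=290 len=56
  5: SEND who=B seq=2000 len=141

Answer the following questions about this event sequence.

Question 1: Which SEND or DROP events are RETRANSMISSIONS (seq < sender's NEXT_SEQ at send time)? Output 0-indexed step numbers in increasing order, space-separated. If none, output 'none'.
Step 0: SEND seq=0 -> fresh
Step 1: DROP seq=134 -> fresh
Step 2: SEND seq=183 -> fresh
Step 3: SEND seq=134 -> retransmit
Step 4: SEND seq=290 -> fresh
Step 5: SEND seq=2000 -> fresh

Answer: 3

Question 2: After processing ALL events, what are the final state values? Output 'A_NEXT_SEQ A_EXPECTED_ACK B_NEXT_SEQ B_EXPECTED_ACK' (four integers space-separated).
After event 0: A_seq=134 A_ack=2000 B_seq=2000 B_ack=134
After event 1: A_seq=183 A_ack=2000 B_seq=2000 B_ack=134
After event 2: A_seq=290 A_ack=2000 B_seq=2000 B_ack=134
After event 3: A_seq=290 A_ack=2000 B_seq=2000 B_ack=290
After event 4: A_seq=346 A_ack=2000 B_seq=2000 B_ack=346
After event 5: A_seq=346 A_ack=2141 B_seq=2141 B_ack=346

Answer: 346 2141 2141 346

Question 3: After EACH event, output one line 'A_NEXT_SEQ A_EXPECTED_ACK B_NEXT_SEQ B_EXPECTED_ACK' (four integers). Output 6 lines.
134 2000 2000 134
183 2000 2000 134
290 2000 2000 134
290 2000 2000 290
346 2000 2000 346
346 2141 2141 346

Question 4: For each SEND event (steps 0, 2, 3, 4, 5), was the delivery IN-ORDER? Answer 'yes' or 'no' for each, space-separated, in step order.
Answer: yes no yes yes yes

Derivation:
Step 0: SEND seq=0 -> in-order
Step 2: SEND seq=183 -> out-of-order
Step 3: SEND seq=134 -> in-order
Step 4: SEND seq=290 -> in-order
Step 5: SEND seq=2000 -> in-order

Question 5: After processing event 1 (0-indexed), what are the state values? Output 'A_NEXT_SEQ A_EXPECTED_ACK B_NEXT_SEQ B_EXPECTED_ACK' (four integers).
After event 0: A_seq=134 A_ack=2000 B_seq=2000 B_ack=134
After event 1: A_seq=183 A_ack=2000 B_seq=2000 B_ack=134

183 2000 2000 134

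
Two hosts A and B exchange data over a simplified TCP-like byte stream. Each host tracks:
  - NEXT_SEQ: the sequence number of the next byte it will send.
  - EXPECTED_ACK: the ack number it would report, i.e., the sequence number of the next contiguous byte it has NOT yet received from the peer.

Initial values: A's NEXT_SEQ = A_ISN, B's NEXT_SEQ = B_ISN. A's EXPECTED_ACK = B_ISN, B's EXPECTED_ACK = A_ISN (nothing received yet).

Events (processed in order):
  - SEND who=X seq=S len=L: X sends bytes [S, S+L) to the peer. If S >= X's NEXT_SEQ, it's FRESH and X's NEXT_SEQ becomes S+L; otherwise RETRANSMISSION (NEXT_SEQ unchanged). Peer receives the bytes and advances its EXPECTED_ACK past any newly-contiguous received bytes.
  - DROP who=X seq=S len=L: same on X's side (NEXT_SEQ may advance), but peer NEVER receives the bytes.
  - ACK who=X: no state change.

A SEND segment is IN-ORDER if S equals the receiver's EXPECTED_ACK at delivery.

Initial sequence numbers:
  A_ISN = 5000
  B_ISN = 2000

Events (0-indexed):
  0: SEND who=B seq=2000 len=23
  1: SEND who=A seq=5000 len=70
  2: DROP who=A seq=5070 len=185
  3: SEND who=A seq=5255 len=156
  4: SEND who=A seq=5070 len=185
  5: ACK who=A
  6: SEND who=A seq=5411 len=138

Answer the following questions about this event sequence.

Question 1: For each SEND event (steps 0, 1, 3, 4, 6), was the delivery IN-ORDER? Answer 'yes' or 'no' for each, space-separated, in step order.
Answer: yes yes no yes yes

Derivation:
Step 0: SEND seq=2000 -> in-order
Step 1: SEND seq=5000 -> in-order
Step 3: SEND seq=5255 -> out-of-order
Step 4: SEND seq=5070 -> in-order
Step 6: SEND seq=5411 -> in-order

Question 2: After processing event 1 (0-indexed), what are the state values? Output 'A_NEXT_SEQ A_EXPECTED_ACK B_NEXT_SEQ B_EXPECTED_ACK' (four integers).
After event 0: A_seq=5000 A_ack=2023 B_seq=2023 B_ack=5000
After event 1: A_seq=5070 A_ack=2023 B_seq=2023 B_ack=5070

5070 2023 2023 5070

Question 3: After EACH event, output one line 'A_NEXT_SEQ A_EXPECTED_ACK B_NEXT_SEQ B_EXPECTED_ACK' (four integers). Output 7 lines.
5000 2023 2023 5000
5070 2023 2023 5070
5255 2023 2023 5070
5411 2023 2023 5070
5411 2023 2023 5411
5411 2023 2023 5411
5549 2023 2023 5549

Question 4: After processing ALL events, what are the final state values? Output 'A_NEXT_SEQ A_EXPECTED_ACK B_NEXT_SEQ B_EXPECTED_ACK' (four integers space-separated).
After event 0: A_seq=5000 A_ack=2023 B_seq=2023 B_ack=5000
After event 1: A_seq=5070 A_ack=2023 B_seq=2023 B_ack=5070
After event 2: A_seq=5255 A_ack=2023 B_seq=2023 B_ack=5070
After event 3: A_seq=5411 A_ack=2023 B_seq=2023 B_ack=5070
After event 4: A_seq=5411 A_ack=2023 B_seq=2023 B_ack=5411
After event 5: A_seq=5411 A_ack=2023 B_seq=2023 B_ack=5411
After event 6: A_seq=5549 A_ack=2023 B_seq=2023 B_ack=5549

Answer: 5549 2023 2023 5549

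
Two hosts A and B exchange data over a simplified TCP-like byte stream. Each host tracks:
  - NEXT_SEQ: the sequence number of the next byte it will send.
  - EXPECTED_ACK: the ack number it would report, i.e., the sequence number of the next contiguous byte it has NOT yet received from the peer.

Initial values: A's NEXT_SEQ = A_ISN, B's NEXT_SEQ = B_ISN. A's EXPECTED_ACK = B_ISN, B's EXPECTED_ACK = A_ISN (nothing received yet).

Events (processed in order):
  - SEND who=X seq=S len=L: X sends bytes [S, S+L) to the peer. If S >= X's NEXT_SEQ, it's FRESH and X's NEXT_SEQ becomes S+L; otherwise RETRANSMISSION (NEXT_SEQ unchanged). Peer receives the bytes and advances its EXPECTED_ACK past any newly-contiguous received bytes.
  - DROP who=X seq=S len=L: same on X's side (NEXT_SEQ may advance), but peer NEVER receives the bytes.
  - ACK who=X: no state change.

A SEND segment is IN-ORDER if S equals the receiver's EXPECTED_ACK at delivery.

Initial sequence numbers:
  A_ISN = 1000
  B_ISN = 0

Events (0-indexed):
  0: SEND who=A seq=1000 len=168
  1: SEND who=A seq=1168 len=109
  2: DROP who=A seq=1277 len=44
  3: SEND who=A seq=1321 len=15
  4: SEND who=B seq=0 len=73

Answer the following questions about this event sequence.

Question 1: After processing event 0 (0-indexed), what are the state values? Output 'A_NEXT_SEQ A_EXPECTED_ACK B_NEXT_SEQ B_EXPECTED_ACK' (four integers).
After event 0: A_seq=1168 A_ack=0 B_seq=0 B_ack=1168

1168 0 0 1168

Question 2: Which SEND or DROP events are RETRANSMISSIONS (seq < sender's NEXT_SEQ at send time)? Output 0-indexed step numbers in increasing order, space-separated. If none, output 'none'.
Answer: none

Derivation:
Step 0: SEND seq=1000 -> fresh
Step 1: SEND seq=1168 -> fresh
Step 2: DROP seq=1277 -> fresh
Step 3: SEND seq=1321 -> fresh
Step 4: SEND seq=0 -> fresh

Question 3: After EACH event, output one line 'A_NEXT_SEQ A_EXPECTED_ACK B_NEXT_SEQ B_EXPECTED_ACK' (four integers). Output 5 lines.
1168 0 0 1168
1277 0 0 1277
1321 0 0 1277
1336 0 0 1277
1336 73 73 1277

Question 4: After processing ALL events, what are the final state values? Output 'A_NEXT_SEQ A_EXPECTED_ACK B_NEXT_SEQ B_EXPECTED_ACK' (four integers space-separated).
Answer: 1336 73 73 1277

Derivation:
After event 0: A_seq=1168 A_ack=0 B_seq=0 B_ack=1168
After event 1: A_seq=1277 A_ack=0 B_seq=0 B_ack=1277
After event 2: A_seq=1321 A_ack=0 B_seq=0 B_ack=1277
After event 3: A_seq=1336 A_ack=0 B_seq=0 B_ack=1277
After event 4: A_seq=1336 A_ack=73 B_seq=73 B_ack=1277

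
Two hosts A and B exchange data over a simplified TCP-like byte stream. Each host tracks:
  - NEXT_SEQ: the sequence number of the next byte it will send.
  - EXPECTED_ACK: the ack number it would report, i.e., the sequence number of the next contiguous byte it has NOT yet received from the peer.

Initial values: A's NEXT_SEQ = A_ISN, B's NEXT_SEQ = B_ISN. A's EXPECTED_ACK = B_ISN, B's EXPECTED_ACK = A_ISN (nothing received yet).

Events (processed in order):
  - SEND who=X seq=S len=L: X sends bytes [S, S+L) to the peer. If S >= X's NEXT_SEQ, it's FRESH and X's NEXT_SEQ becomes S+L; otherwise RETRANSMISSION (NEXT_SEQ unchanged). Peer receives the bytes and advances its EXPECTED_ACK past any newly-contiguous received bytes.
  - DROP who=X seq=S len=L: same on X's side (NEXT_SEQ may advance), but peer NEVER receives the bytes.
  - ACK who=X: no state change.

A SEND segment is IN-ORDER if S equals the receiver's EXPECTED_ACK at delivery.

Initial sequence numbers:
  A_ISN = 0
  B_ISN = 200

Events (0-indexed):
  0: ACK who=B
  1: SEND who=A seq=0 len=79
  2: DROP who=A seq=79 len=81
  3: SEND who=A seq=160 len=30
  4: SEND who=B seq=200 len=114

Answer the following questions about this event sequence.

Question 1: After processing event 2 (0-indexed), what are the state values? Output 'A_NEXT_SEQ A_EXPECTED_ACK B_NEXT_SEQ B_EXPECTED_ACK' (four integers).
After event 0: A_seq=0 A_ack=200 B_seq=200 B_ack=0
After event 1: A_seq=79 A_ack=200 B_seq=200 B_ack=79
After event 2: A_seq=160 A_ack=200 B_seq=200 B_ack=79

160 200 200 79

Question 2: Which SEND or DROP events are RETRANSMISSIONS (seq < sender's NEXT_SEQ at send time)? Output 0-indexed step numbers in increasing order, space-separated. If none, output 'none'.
Step 1: SEND seq=0 -> fresh
Step 2: DROP seq=79 -> fresh
Step 3: SEND seq=160 -> fresh
Step 4: SEND seq=200 -> fresh

Answer: none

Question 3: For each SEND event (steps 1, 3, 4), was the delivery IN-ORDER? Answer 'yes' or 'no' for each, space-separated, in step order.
Answer: yes no yes

Derivation:
Step 1: SEND seq=0 -> in-order
Step 3: SEND seq=160 -> out-of-order
Step 4: SEND seq=200 -> in-order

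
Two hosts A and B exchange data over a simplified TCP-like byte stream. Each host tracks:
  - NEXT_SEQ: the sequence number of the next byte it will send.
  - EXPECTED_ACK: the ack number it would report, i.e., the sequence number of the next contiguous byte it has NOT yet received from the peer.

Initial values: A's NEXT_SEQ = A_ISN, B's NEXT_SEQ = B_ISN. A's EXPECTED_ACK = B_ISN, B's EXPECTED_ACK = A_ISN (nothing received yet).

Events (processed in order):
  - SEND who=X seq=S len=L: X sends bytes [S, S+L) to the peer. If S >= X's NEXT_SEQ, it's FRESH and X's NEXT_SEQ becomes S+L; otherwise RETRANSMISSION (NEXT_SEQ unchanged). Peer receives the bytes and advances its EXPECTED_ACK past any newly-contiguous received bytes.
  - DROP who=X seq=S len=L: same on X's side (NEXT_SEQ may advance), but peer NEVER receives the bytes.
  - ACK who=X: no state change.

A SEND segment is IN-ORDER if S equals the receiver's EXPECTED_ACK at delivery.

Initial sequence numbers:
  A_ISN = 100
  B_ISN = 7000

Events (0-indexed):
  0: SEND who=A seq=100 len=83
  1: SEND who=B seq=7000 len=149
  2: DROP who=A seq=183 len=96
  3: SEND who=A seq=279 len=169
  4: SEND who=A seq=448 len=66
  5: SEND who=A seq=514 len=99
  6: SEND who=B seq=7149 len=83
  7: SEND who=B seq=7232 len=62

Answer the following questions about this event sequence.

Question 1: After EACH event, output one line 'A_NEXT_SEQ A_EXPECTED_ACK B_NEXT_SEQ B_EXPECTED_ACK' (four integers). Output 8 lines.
183 7000 7000 183
183 7149 7149 183
279 7149 7149 183
448 7149 7149 183
514 7149 7149 183
613 7149 7149 183
613 7232 7232 183
613 7294 7294 183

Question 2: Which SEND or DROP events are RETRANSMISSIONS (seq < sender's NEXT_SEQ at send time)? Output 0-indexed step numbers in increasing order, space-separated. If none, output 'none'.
Answer: none

Derivation:
Step 0: SEND seq=100 -> fresh
Step 1: SEND seq=7000 -> fresh
Step 2: DROP seq=183 -> fresh
Step 3: SEND seq=279 -> fresh
Step 4: SEND seq=448 -> fresh
Step 5: SEND seq=514 -> fresh
Step 6: SEND seq=7149 -> fresh
Step 7: SEND seq=7232 -> fresh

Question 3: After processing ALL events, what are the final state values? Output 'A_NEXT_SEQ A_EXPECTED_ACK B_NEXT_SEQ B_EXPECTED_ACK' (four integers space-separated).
After event 0: A_seq=183 A_ack=7000 B_seq=7000 B_ack=183
After event 1: A_seq=183 A_ack=7149 B_seq=7149 B_ack=183
After event 2: A_seq=279 A_ack=7149 B_seq=7149 B_ack=183
After event 3: A_seq=448 A_ack=7149 B_seq=7149 B_ack=183
After event 4: A_seq=514 A_ack=7149 B_seq=7149 B_ack=183
After event 5: A_seq=613 A_ack=7149 B_seq=7149 B_ack=183
After event 6: A_seq=613 A_ack=7232 B_seq=7232 B_ack=183
After event 7: A_seq=613 A_ack=7294 B_seq=7294 B_ack=183

Answer: 613 7294 7294 183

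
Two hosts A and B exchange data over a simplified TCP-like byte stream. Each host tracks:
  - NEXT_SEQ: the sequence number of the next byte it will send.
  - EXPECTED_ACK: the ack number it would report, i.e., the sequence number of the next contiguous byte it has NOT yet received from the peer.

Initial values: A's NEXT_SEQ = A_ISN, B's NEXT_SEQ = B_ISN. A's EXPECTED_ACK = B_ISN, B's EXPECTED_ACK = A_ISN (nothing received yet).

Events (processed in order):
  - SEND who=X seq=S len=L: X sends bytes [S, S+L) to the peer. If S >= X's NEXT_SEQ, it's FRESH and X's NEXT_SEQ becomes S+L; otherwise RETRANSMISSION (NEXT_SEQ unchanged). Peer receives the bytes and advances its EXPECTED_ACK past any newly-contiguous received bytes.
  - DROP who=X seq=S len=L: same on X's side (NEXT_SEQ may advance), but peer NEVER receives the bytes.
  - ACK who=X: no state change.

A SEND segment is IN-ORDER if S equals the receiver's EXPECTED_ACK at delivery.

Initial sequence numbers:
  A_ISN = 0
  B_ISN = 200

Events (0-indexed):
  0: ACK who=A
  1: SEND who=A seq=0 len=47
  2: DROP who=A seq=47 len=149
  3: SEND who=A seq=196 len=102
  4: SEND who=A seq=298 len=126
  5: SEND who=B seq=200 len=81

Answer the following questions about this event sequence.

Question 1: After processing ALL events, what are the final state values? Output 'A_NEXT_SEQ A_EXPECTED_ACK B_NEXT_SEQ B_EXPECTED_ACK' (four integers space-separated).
After event 0: A_seq=0 A_ack=200 B_seq=200 B_ack=0
After event 1: A_seq=47 A_ack=200 B_seq=200 B_ack=47
After event 2: A_seq=196 A_ack=200 B_seq=200 B_ack=47
After event 3: A_seq=298 A_ack=200 B_seq=200 B_ack=47
After event 4: A_seq=424 A_ack=200 B_seq=200 B_ack=47
After event 5: A_seq=424 A_ack=281 B_seq=281 B_ack=47

Answer: 424 281 281 47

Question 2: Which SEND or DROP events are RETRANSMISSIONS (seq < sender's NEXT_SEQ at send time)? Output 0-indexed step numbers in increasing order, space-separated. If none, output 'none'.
Answer: none

Derivation:
Step 1: SEND seq=0 -> fresh
Step 2: DROP seq=47 -> fresh
Step 3: SEND seq=196 -> fresh
Step 4: SEND seq=298 -> fresh
Step 5: SEND seq=200 -> fresh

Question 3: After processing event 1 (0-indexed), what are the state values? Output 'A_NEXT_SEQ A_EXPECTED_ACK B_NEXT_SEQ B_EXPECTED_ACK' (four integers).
After event 0: A_seq=0 A_ack=200 B_seq=200 B_ack=0
After event 1: A_seq=47 A_ack=200 B_seq=200 B_ack=47

47 200 200 47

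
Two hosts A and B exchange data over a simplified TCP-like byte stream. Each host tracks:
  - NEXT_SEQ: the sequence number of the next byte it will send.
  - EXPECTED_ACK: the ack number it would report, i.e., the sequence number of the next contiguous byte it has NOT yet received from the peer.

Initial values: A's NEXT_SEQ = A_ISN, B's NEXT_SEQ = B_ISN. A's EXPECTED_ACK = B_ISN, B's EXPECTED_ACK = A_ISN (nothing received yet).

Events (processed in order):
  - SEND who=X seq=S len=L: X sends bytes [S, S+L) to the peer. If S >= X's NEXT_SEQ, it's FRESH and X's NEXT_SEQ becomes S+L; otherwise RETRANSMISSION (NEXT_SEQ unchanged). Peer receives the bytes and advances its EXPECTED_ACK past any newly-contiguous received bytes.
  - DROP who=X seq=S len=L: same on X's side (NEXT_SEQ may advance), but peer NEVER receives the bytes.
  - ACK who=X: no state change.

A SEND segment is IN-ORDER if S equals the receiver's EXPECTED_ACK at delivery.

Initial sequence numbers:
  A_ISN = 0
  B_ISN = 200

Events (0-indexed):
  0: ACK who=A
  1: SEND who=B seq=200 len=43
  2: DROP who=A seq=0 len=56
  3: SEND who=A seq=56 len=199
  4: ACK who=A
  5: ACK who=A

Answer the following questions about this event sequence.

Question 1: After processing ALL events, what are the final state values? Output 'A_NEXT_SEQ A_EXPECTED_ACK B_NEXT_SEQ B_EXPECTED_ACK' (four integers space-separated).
After event 0: A_seq=0 A_ack=200 B_seq=200 B_ack=0
After event 1: A_seq=0 A_ack=243 B_seq=243 B_ack=0
After event 2: A_seq=56 A_ack=243 B_seq=243 B_ack=0
After event 3: A_seq=255 A_ack=243 B_seq=243 B_ack=0
After event 4: A_seq=255 A_ack=243 B_seq=243 B_ack=0
After event 5: A_seq=255 A_ack=243 B_seq=243 B_ack=0

Answer: 255 243 243 0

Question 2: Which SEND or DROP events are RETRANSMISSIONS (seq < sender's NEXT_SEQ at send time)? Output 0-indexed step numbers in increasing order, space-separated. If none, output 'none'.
Answer: none

Derivation:
Step 1: SEND seq=200 -> fresh
Step 2: DROP seq=0 -> fresh
Step 3: SEND seq=56 -> fresh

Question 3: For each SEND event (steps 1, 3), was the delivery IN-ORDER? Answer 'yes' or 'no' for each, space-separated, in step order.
Step 1: SEND seq=200 -> in-order
Step 3: SEND seq=56 -> out-of-order

Answer: yes no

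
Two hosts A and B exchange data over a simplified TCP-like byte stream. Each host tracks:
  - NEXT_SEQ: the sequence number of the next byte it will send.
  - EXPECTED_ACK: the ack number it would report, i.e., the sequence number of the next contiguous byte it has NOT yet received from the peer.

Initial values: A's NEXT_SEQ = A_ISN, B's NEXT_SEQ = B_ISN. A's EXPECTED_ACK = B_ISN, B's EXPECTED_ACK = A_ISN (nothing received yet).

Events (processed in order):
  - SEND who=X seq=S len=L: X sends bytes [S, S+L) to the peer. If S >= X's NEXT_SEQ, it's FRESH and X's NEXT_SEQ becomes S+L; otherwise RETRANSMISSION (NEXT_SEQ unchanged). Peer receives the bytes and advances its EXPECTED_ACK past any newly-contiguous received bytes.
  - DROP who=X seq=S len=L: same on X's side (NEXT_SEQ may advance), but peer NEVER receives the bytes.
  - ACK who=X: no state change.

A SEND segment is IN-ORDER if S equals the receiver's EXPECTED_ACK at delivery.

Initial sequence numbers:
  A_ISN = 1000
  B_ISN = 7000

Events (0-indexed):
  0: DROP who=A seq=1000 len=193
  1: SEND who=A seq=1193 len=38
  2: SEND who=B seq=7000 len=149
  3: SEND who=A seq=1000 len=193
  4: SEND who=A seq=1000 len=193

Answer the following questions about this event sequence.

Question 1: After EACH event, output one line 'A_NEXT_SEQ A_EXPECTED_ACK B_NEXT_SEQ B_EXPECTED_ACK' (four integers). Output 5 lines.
1193 7000 7000 1000
1231 7000 7000 1000
1231 7149 7149 1000
1231 7149 7149 1231
1231 7149 7149 1231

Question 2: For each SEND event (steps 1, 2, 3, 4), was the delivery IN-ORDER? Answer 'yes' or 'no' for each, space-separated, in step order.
Step 1: SEND seq=1193 -> out-of-order
Step 2: SEND seq=7000 -> in-order
Step 3: SEND seq=1000 -> in-order
Step 4: SEND seq=1000 -> out-of-order

Answer: no yes yes no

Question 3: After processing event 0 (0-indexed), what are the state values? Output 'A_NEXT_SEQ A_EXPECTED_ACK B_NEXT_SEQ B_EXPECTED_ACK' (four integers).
After event 0: A_seq=1193 A_ack=7000 B_seq=7000 B_ack=1000

1193 7000 7000 1000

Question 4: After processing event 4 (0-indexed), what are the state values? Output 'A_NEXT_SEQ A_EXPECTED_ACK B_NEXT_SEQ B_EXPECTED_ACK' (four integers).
After event 0: A_seq=1193 A_ack=7000 B_seq=7000 B_ack=1000
After event 1: A_seq=1231 A_ack=7000 B_seq=7000 B_ack=1000
After event 2: A_seq=1231 A_ack=7149 B_seq=7149 B_ack=1000
After event 3: A_seq=1231 A_ack=7149 B_seq=7149 B_ack=1231
After event 4: A_seq=1231 A_ack=7149 B_seq=7149 B_ack=1231

1231 7149 7149 1231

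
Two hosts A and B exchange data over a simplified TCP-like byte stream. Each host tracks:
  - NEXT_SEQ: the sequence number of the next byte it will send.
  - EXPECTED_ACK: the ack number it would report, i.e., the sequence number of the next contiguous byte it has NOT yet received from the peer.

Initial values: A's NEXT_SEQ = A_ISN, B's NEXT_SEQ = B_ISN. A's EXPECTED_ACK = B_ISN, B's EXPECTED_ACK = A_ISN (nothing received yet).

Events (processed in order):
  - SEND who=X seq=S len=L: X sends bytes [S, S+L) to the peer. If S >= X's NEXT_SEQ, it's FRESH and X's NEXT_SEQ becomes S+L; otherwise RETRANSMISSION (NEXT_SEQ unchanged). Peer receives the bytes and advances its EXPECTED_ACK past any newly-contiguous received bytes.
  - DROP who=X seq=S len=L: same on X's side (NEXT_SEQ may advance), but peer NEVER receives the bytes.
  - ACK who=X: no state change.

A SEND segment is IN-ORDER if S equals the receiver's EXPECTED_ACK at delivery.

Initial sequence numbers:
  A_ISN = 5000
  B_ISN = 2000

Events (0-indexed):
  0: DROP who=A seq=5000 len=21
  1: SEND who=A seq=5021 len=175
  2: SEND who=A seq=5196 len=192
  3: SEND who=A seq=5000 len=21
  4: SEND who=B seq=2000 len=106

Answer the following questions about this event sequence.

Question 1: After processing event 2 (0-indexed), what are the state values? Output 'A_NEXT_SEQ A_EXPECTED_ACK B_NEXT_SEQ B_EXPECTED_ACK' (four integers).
After event 0: A_seq=5021 A_ack=2000 B_seq=2000 B_ack=5000
After event 1: A_seq=5196 A_ack=2000 B_seq=2000 B_ack=5000
After event 2: A_seq=5388 A_ack=2000 B_seq=2000 B_ack=5000

5388 2000 2000 5000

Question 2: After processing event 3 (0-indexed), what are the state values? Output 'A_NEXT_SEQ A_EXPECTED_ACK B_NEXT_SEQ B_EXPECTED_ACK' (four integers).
After event 0: A_seq=5021 A_ack=2000 B_seq=2000 B_ack=5000
After event 1: A_seq=5196 A_ack=2000 B_seq=2000 B_ack=5000
After event 2: A_seq=5388 A_ack=2000 B_seq=2000 B_ack=5000
After event 3: A_seq=5388 A_ack=2000 B_seq=2000 B_ack=5388

5388 2000 2000 5388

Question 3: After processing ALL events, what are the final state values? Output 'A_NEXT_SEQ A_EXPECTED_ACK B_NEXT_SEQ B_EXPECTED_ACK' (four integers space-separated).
After event 0: A_seq=5021 A_ack=2000 B_seq=2000 B_ack=5000
After event 1: A_seq=5196 A_ack=2000 B_seq=2000 B_ack=5000
After event 2: A_seq=5388 A_ack=2000 B_seq=2000 B_ack=5000
After event 3: A_seq=5388 A_ack=2000 B_seq=2000 B_ack=5388
After event 4: A_seq=5388 A_ack=2106 B_seq=2106 B_ack=5388

Answer: 5388 2106 2106 5388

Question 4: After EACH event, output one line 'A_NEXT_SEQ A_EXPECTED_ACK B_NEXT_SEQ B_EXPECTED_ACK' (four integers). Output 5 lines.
5021 2000 2000 5000
5196 2000 2000 5000
5388 2000 2000 5000
5388 2000 2000 5388
5388 2106 2106 5388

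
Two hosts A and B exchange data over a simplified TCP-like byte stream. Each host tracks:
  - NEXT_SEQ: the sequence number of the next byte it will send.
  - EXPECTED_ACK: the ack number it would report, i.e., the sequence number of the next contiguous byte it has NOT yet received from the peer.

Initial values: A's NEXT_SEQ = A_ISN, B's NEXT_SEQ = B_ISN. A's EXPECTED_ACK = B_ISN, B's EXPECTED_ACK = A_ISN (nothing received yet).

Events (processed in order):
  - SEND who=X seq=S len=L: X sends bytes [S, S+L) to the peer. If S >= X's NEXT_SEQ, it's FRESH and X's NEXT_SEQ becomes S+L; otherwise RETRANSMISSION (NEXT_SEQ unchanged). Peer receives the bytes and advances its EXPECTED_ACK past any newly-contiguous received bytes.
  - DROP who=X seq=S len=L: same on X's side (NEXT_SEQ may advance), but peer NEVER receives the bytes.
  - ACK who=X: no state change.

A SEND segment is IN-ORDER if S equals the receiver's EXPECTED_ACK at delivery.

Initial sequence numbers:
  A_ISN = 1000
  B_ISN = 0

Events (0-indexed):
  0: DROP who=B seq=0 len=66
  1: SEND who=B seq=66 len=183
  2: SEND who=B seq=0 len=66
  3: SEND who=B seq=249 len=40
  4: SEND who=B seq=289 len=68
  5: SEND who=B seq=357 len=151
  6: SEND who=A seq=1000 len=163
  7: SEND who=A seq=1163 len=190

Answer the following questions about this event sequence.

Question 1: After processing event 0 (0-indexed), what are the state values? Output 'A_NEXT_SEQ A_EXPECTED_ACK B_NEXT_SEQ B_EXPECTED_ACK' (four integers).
After event 0: A_seq=1000 A_ack=0 B_seq=66 B_ack=1000

1000 0 66 1000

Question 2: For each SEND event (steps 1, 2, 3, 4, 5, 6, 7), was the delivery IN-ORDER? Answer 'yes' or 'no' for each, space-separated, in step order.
Answer: no yes yes yes yes yes yes

Derivation:
Step 1: SEND seq=66 -> out-of-order
Step 2: SEND seq=0 -> in-order
Step 3: SEND seq=249 -> in-order
Step 4: SEND seq=289 -> in-order
Step 5: SEND seq=357 -> in-order
Step 6: SEND seq=1000 -> in-order
Step 7: SEND seq=1163 -> in-order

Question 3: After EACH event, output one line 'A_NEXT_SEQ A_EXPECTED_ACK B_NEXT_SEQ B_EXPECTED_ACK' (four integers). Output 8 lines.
1000 0 66 1000
1000 0 249 1000
1000 249 249 1000
1000 289 289 1000
1000 357 357 1000
1000 508 508 1000
1163 508 508 1163
1353 508 508 1353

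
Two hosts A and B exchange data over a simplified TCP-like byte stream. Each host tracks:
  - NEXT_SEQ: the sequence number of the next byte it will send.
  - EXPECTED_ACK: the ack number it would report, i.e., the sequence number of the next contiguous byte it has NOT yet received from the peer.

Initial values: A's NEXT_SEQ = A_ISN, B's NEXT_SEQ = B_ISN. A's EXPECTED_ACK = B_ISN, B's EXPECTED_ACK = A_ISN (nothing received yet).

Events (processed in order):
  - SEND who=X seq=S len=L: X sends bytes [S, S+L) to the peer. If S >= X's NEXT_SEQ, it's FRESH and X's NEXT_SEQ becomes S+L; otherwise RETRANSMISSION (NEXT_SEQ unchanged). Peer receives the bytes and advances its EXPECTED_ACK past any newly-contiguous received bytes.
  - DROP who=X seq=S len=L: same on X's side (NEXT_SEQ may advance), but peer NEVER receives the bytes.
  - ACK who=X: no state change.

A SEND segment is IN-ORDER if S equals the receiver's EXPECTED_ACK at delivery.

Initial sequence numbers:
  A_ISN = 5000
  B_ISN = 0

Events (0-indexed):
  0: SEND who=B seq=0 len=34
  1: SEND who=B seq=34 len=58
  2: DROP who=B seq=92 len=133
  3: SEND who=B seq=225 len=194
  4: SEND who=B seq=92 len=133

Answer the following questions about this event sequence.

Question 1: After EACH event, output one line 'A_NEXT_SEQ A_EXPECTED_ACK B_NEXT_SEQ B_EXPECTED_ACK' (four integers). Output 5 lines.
5000 34 34 5000
5000 92 92 5000
5000 92 225 5000
5000 92 419 5000
5000 419 419 5000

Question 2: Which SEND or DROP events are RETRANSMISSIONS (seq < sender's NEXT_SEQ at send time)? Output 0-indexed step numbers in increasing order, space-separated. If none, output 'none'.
Step 0: SEND seq=0 -> fresh
Step 1: SEND seq=34 -> fresh
Step 2: DROP seq=92 -> fresh
Step 3: SEND seq=225 -> fresh
Step 4: SEND seq=92 -> retransmit

Answer: 4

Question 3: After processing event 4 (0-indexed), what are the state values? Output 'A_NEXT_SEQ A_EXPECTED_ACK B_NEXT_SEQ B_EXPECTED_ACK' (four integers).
After event 0: A_seq=5000 A_ack=34 B_seq=34 B_ack=5000
After event 1: A_seq=5000 A_ack=92 B_seq=92 B_ack=5000
After event 2: A_seq=5000 A_ack=92 B_seq=225 B_ack=5000
After event 3: A_seq=5000 A_ack=92 B_seq=419 B_ack=5000
After event 4: A_seq=5000 A_ack=419 B_seq=419 B_ack=5000

5000 419 419 5000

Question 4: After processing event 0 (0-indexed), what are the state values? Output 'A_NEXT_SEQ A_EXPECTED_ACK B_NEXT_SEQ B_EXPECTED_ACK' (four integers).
After event 0: A_seq=5000 A_ack=34 B_seq=34 B_ack=5000

5000 34 34 5000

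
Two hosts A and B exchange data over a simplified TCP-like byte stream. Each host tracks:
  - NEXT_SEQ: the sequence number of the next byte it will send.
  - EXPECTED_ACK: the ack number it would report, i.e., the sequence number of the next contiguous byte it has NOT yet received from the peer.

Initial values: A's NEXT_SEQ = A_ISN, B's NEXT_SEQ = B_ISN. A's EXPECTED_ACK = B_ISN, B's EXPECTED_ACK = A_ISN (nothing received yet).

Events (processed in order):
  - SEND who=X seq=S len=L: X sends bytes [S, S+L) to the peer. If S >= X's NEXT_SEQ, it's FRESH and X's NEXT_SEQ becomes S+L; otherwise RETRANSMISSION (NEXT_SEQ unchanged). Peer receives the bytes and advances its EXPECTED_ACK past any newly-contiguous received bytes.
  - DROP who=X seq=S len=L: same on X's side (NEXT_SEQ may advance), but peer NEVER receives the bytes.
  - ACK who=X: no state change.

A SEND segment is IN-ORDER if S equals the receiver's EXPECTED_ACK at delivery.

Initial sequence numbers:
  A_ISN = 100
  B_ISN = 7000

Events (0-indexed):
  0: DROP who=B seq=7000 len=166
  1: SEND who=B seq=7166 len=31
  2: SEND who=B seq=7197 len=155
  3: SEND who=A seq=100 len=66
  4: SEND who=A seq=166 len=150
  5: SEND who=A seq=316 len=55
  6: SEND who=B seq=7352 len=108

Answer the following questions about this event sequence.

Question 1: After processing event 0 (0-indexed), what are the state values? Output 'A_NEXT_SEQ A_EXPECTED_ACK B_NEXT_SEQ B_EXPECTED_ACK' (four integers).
After event 0: A_seq=100 A_ack=7000 B_seq=7166 B_ack=100

100 7000 7166 100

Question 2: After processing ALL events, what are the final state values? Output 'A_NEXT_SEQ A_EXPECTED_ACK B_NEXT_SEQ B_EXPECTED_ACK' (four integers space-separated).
After event 0: A_seq=100 A_ack=7000 B_seq=7166 B_ack=100
After event 1: A_seq=100 A_ack=7000 B_seq=7197 B_ack=100
After event 2: A_seq=100 A_ack=7000 B_seq=7352 B_ack=100
After event 3: A_seq=166 A_ack=7000 B_seq=7352 B_ack=166
After event 4: A_seq=316 A_ack=7000 B_seq=7352 B_ack=316
After event 5: A_seq=371 A_ack=7000 B_seq=7352 B_ack=371
After event 6: A_seq=371 A_ack=7000 B_seq=7460 B_ack=371

Answer: 371 7000 7460 371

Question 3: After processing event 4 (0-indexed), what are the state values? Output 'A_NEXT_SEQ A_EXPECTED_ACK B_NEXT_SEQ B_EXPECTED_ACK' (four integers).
After event 0: A_seq=100 A_ack=7000 B_seq=7166 B_ack=100
After event 1: A_seq=100 A_ack=7000 B_seq=7197 B_ack=100
After event 2: A_seq=100 A_ack=7000 B_seq=7352 B_ack=100
After event 3: A_seq=166 A_ack=7000 B_seq=7352 B_ack=166
After event 4: A_seq=316 A_ack=7000 B_seq=7352 B_ack=316

316 7000 7352 316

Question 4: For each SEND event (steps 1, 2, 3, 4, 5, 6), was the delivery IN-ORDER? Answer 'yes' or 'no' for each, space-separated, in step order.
Step 1: SEND seq=7166 -> out-of-order
Step 2: SEND seq=7197 -> out-of-order
Step 3: SEND seq=100 -> in-order
Step 4: SEND seq=166 -> in-order
Step 5: SEND seq=316 -> in-order
Step 6: SEND seq=7352 -> out-of-order

Answer: no no yes yes yes no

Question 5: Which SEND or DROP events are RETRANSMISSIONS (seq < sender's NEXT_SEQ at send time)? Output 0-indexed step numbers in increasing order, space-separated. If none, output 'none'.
Answer: none

Derivation:
Step 0: DROP seq=7000 -> fresh
Step 1: SEND seq=7166 -> fresh
Step 2: SEND seq=7197 -> fresh
Step 3: SEND seq=100 -> fresh
Step 4: SEND seq=166 -> fresh
Step 5: SEND seq=316 -> fresh
Step 6: SEND seq=7352 -> fresh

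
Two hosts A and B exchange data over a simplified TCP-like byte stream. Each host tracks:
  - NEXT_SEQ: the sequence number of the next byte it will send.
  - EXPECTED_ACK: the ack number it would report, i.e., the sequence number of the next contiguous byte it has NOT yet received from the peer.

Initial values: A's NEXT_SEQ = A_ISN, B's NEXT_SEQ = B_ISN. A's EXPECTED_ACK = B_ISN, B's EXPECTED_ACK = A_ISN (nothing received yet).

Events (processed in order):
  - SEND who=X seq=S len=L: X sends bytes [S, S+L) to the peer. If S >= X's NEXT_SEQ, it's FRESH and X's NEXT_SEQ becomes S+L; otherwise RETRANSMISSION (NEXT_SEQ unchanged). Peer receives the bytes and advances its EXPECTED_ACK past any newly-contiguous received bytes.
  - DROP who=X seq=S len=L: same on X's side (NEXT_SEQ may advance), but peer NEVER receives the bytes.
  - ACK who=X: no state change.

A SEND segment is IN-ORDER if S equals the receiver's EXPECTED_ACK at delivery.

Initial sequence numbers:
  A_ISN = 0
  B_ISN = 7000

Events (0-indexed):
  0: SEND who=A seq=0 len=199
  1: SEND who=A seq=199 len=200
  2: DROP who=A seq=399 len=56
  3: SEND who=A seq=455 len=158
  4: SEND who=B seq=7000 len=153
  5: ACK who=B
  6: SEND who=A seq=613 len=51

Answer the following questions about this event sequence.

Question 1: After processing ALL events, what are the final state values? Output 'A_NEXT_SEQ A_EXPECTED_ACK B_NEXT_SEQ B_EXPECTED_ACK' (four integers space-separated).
Answer: 664 7153 7153 399

Derivation:
After event 0: A_seq=199 A_ack=7000 B_seq=7000 B_ack=199
After event 1: A_seq=399 A_ack=7000 B_seq=7000 B_ack=399
After event 2: A_seq=455 A_ack=7000 B_seq=7000 B_ack=399
After event 3: A_seq=613 A_ack=7000 B_seq=7000 B_ack=399
After event 4: A_seq=613 A_ack=7153 B_seq=7153 B_ack=399
After event 5: A_seq=613 A_ack=7153 B_seq=7153 B_ack=399
After event 6: A_seq=664 A_ack=7153 B_seq=7153 B_ack=399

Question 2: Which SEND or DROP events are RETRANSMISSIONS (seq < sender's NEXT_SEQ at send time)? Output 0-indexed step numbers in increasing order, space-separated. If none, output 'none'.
Answer: none

Derivation:
Step 0: SEND seq=0 -> fresh
Step 1: SEND seq=199 -> fresh
Step 2: DROP seq=399 -> fresh
Step 3: SEND seq=455 -> fresh
Step 4: SEND seq=7000 -> fresh
Step 6: SEND seq=613 -> fresh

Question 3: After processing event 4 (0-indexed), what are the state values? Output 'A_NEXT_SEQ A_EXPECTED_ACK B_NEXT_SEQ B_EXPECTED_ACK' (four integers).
After event 0: A_seq=199 A_ack=7000 B_seq=7000 B_ack=199
After event 1: A_seq=399 A_ack=7000 B_seq=7000 B_ack=399
After event 2: A_seq=455 A_ack=7000 B_seq=7000 B_ack=399
After event 3: A_seq=613 A_ack=7000 B_seq=7000 B_ack=399
After event 4: A_seq=613 A_ack=7153 B_seq=7153 B_ack=399

613 7153 7153 399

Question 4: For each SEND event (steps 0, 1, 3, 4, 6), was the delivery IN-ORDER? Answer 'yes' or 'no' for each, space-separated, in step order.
Step 0: SEND seq=0 -> in-order
Step 1: SEND seq=199 -> in-order
Step 3: SEND seq=455 -> out-of-order
Step 4: SEND seq=7000 -> in-order
Step 6: SEND seq=613 -> out-of-order

Answer: yes yes no yes no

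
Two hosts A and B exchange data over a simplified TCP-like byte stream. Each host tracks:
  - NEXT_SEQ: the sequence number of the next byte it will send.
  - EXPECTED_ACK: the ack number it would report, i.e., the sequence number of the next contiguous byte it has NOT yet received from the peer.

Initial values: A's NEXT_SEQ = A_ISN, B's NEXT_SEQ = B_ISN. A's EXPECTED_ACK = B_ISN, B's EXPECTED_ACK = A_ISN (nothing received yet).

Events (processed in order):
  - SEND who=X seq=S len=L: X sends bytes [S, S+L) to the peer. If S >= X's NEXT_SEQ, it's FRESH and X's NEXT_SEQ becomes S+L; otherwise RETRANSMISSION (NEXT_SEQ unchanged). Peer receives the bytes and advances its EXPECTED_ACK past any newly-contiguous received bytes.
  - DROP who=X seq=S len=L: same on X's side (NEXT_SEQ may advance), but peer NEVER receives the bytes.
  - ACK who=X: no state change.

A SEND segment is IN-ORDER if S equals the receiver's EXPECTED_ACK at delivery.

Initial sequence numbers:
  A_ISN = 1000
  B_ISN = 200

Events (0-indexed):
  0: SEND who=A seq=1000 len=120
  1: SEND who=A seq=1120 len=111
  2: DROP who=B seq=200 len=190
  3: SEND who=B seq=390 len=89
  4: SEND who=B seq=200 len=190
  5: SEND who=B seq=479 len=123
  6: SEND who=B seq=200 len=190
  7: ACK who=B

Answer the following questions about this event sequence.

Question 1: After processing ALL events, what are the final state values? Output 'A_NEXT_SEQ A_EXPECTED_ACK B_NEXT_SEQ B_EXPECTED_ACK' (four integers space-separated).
Answer: 1231 602 602 1231

Derivation:
After event 0: A_seq=1120 A_ack=200 B_seq=200 B_ack=1120
After event 1: A_seq=1231 A_ack=200 B_seq=200 B_ack=1231
After event 2: A_seq=1231 A_ack=200 B_seq=390 B_ack=1231
After event 3: A_seq=1231 A_ack=200 B_seq=479 B_ack=1231
After event 4: A_seq=1231 A_ack=479 B_seq=479 B_ack=1231
After event 5: A_seq=1231 A_ack=602 B_seq=602 B_ack=1231
After event 6: A_seq=1231 A_ack=602 B_seq=602 B_ack=1231
After event 7: A_seq=1231 A_ack=602 B_seq=602 B_ack=1231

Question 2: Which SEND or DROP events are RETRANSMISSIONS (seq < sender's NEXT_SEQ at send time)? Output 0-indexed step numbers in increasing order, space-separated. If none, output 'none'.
Step 0: SEND seq=1000 -> fresh
Step 1: SEND seq=1120 -> fresh
Step 2: DROP seq=200 -> fresh
Step 3: SEND seq=390 -> fresh
Step 4: SEND seq=200 -> retransmit
Step 5: SEND seq=479 -> fresh
Step 6: SEND seq=200 -> retransmit

Answer: 4 6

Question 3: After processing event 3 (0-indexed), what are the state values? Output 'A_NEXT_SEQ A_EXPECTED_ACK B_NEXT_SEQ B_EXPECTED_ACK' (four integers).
After event 0: A_seq=1120 A_ack=200 B_seq=200 B_ack=1120
After event 1: A_seq=1231 A_ack=200 B_seq=200 B_ack=1231
After event 2: A_seq=1231 A_ack=200 B_seq=390 B_ack=1231
After event 3: A_seq=1231 A_ack=200 B_seq=479 B_ack=1231

1231 200 479 1231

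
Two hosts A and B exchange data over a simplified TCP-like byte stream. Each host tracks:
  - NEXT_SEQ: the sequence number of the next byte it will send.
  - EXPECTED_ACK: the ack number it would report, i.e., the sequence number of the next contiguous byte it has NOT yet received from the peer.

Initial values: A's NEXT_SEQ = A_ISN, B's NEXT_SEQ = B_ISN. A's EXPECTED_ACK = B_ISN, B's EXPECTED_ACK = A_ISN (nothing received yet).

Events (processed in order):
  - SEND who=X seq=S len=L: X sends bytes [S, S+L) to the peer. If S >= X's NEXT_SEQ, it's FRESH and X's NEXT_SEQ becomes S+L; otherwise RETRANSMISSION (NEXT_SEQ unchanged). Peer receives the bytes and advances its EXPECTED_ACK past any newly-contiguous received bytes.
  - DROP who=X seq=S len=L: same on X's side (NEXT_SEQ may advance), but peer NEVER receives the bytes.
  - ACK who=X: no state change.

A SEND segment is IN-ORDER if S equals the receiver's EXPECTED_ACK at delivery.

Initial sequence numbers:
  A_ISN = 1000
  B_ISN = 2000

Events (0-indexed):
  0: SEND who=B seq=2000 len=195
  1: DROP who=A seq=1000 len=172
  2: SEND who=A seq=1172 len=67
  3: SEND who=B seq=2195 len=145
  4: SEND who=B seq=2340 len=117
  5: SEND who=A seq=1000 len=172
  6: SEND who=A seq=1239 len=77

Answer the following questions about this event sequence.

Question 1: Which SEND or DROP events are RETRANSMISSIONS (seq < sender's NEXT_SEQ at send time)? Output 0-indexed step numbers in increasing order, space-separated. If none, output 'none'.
Answer: 5

Derivation:
Step 0: SEND seq=2000 -> fresh
Step 1: DROP seq=1000 -> fresh
Step 2: SEND seq=1172 -> fresh
Step 3: SEND seq=2195 -> fresh
Step 4: SEND seq=2340 -> fresh
Step 5: SEND seq=1000 -> retransmit
Step 6: SEND seq=1239 -> fresh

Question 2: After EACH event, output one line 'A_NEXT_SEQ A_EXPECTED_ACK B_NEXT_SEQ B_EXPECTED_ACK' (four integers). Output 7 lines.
1000 2195 2195 1000
1172 2195 2195 1000
1239 2195 2195 1000
1239 2340 2340 1000
1239 2457 2457 1000
1239 2457 2457 1239
1316 2457 2457 1316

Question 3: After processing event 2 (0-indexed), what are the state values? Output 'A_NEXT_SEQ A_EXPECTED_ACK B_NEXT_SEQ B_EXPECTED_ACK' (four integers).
After event 0: A_seq=1000 A_ack=2195 B_seq=2195 B_ack=1000
After event 1: A_seq=1172 A_ack=2195 B_seq=2195 B_ack=1000
After event 2: A_seq=1239 A_ack=2195 B_seq=2195 B_ack=1000

1239 2195 2195 1000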